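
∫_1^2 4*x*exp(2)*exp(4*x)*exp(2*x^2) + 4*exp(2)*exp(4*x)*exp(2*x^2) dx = -exp(8) + exp(18)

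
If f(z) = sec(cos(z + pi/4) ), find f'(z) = -sin(z + pi/4)*tan(cos(z + pi/4))*sec(cos(z + pi/4))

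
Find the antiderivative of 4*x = 2*x^2 + C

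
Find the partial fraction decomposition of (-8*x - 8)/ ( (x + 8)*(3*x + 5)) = 16/(19*(3*x + 5)) - 56/(19*(x + 8))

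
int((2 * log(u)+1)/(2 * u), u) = (log(u) + 1)*log(u)/2 + C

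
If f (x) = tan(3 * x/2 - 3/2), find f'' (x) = 9*tan(3*x/2 - 3/2)^3/2 + 9*tan(3*x/2 - 3/2)/2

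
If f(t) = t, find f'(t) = 1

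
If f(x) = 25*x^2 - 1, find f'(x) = 50*x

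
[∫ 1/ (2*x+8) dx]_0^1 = -log(2) + log(5)/2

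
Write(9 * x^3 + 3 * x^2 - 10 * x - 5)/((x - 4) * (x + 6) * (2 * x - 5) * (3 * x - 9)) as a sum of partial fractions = 115/(17*(2*x - 5)) + 1781/(4590*(x + 6)) - 235/(27*(x - 3)) + 193/(30*(x - 4))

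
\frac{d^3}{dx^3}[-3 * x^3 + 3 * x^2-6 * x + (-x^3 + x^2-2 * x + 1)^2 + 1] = 120*x^3 - 120*x^2 + 120*x - 54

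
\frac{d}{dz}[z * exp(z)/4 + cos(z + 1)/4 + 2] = z*exp(z)/4 + exp(z)/4 - sin(z + 1)/4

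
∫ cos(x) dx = sin(x) + C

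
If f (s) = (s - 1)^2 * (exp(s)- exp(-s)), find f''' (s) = (s^2*exp(2*s) + s^2 + 4*s*exp(2*s) - 8*s + exp(2*s) + 13)*exp(-s)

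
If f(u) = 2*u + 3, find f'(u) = 2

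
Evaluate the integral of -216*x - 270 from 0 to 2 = -972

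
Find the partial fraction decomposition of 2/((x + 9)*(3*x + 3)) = -1/(12*(x + 9)) + 1/(12*(x + 1))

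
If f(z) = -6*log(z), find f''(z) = 6/z^2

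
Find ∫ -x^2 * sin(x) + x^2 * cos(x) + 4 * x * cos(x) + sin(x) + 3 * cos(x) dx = sqrt(2)*(x + 1)^2*sin(x + pi/4) + C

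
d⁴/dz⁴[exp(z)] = exp(z)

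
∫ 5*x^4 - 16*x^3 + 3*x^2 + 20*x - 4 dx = x^5 - 4*x^4 + x^3 + 10*x^2 - 4*x + C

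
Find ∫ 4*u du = 2*u^2 + C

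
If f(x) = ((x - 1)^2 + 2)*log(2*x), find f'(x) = (2*x^2*log(x) + x^2 + 2*x^2*log(2) - 2*x*log(x) - 2*x - 2*x*log(2) + 3)/x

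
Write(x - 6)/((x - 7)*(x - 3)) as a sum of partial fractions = 3/(4*(x - 3)) + 1/(4*(x - 7))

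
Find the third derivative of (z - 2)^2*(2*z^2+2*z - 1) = 48*z - 36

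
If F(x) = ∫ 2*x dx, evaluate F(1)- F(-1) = 0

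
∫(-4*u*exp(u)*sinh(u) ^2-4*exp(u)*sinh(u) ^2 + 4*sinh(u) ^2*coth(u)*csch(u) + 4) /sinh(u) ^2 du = -4*u*exp(u) - 4/tanh(u) - 4/sinh(u) + C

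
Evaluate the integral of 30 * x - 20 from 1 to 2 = 25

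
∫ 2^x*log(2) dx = 2^x + C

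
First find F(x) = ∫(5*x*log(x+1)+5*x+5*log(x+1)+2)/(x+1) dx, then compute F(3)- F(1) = 27*log(2)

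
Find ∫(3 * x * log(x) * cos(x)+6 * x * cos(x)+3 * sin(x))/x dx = (3*log(x) + 6)*sin(x) + C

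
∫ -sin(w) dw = cos(w) + C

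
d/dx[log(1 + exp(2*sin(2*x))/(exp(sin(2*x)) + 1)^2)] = 4*exp(2*sin(2*x))*cos(2*x)/(2*exp(3*sin(2*x)) + 4*exp(2*sin(2*x)) + 3*exp(sin(2*x)) + 1)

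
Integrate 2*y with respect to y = y^2 + C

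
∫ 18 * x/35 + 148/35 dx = 9*x^2/35 + 148*x/35 + C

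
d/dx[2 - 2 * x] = -2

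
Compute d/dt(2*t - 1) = 2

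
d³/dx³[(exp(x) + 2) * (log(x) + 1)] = (x^3*exp(x)*log(x) + x^3*exp(x) + 3*x^2*exp(x) - 3*x*exp(x) + 2*exp(x) + 4)/x^3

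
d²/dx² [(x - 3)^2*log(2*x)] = (2*x^2*log(x) + 2*x^2*log(2) + 3*x^2 - 6*x - 9)/x^2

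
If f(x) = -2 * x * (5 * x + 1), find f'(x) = -20*x - 2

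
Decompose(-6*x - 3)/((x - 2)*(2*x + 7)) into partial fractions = -36/(11*(2*x + 7)) - 15/(11*(x - 2))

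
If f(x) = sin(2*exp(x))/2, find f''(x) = (-2*exp(x)*sin(2*exp(x)) + cos(2*exp(x)))*exp(x)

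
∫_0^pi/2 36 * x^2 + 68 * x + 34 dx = 3*pi^3/2 + 17*pi + 17*pi^2/2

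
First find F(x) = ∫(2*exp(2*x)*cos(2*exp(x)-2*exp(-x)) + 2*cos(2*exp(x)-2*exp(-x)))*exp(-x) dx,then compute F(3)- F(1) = -sin(2*(-exp(3) + exp(-3))) - sin(2*(E - exp(-1)))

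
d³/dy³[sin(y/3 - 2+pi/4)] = -cos(y/3 - 2 + pi/4)/27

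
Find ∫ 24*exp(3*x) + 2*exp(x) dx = (8*exp(2*x) + 2)*exp(x) + C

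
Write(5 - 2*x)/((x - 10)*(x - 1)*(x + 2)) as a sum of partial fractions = 1/(4*(x + 2)) - 1/(9*(x - 1)) - 5/(36*(x - 10))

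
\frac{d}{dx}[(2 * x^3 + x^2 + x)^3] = 72*x^8 + 96*x^7 + 126*x^6 + 78*x^5 + 45*x^4 + 12*x^3 + 3*x^2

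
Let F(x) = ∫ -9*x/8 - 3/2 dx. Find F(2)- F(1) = -51/16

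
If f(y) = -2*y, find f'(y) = -2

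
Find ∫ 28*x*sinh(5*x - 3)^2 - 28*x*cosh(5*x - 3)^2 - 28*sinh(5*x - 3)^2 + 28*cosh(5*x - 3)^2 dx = -14*x^2 + 28*x + C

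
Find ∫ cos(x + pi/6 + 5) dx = sin(x + pi/6 + 5) + C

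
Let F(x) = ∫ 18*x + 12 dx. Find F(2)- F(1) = 39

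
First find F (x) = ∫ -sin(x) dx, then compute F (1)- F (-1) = 0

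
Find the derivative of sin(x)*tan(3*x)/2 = 3*sin(x)/(2*cos(3*x)^2) + cos(x)*tan(3*x)/2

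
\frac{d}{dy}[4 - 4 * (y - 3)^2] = 24 - 8*y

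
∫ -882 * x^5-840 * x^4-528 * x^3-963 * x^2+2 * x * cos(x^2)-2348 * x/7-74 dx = -147*x^6 - 168*x^5 - 132*x^4 - 321*x^3 - 1174*x^2/7 - 74*x + sin(x^2) + C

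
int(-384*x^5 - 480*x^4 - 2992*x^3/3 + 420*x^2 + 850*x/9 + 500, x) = -64*x^6 - 96*x^5 - 748*x^4/3 + 140*x^3 + 425*x^2/9 + 500*x + C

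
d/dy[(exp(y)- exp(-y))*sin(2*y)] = (exp(2*y)*sin(2*y) + 2*exp(2*y)*cos(2*y) + sin(2*y) - 2*cos(2*y))*exp(-y)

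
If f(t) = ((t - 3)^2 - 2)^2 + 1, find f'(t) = 4*t^3 - 36*t^2 + 100*t - 84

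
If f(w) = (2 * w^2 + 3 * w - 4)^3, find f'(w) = 48*w^5 + 180*w^4 + 24*w^3 - 351*w^2 - 24*w + 144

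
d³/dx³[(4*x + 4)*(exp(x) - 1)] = 4*x*exp(x) + 16*exp(x)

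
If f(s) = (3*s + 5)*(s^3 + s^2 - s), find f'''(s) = 72*s + 48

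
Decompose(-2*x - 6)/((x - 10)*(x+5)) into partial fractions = -4/(15*(x + 5)) - 26/(15*(x - 10))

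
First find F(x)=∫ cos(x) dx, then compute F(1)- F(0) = sin(1)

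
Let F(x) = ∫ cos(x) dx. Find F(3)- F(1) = -sin(1) + sin(3)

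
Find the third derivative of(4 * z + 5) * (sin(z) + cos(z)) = 4*z*sin(z) - 4*z*cos(z) - 7*sin(z) - 17*cos(z)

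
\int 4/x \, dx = 4*log(x) + C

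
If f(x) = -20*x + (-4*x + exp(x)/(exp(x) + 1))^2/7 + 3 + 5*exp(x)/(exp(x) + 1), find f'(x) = (32*x*exp(3*x) + 88*x*exp(2*x) + 88*x*exp(x) + 32*x - 148*exp(3*x) - 399*exp(2*x) - 393*exp(x) - 140)/(7*exp(3*x) + 21*exp(2*x) + 21*exp(x) + 7)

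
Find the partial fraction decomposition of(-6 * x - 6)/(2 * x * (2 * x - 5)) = -21/(5*(2*x - 5)) + 3/(5*x)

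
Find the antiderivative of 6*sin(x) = -6*cos(x) + C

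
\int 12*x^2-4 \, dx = 4*x^3 - 4*x + C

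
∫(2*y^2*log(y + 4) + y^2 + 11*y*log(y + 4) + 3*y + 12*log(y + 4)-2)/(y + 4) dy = (y^2 + 3*y - 2)*log(y + 4) + C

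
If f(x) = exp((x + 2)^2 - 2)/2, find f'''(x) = 4*x^3*exp(x^2 + 4*x + 2) + 24*x^2*exp(x^2 + 4*x + 2) + 54*x*exp(x^2 + 4*x + 2) + 44*exp(x^2 + 4*x + 2)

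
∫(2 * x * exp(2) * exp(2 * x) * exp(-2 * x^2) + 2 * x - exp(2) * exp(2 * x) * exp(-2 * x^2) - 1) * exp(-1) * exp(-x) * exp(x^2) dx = -2*sinh(-x^2 + x + 1) + C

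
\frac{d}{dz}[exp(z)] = exp(z)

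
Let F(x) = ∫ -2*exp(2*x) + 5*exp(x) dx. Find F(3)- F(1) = -(-1 + exp(3))^2 - 3*E + (-1 + E)^2 + 3*exp(3)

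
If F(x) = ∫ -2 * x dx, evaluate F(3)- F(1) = -8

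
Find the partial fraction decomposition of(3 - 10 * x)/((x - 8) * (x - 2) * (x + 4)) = 43/(72*(x + 4)) + 17/(36*(x - 2)) - 77/(72*(x - 8))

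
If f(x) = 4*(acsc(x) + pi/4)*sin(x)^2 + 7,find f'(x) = (4*x^2*sqrt(1 - 1/x^2)*sin(2*x)*acsc(x) + pi*x^2*sqrt(1 - 1/x^2)*sin(2*x) - 4*sin(x)^2)/(x^2*sqrt(1 - 1/x^2))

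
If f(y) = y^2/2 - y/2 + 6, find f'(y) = y - 1/2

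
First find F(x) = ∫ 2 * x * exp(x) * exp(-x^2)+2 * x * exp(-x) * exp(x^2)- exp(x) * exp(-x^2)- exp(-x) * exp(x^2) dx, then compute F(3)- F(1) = -exp(-6) + exp(6)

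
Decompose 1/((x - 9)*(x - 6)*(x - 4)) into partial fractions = 1/(10*(x - 4)) - 1/(6*(x - 6)) + 1/(15*(x - 9))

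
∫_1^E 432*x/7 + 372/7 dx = -738/7 + 12*E/7 + 6*(5 + 6*E)^2/7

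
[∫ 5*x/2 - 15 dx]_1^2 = -45/4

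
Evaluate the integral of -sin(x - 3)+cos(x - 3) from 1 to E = -sin(3 - E) - cos(2) + sin(2) + cos(3 - E)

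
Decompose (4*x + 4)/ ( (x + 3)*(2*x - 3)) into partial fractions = 20/(9*(2*x - 3)) + 8/(9*(x + 3))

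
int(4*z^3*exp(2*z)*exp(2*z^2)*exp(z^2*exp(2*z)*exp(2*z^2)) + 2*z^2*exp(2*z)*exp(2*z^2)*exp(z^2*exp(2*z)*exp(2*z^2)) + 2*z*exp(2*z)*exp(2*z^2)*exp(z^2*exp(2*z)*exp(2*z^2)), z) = exp(z^2*exp(2*z*(z + 1))) + C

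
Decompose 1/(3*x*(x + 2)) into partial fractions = -1/(6*(x + 2)) + 1/(6*x)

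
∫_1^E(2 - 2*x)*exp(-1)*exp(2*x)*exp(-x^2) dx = -1 + exp(-(-1 + E)^2)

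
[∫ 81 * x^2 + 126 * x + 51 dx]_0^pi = -12 + 3*pi + (-3*pi - 2)^2 - (-3*pi - 2)^3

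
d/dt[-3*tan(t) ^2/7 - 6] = -6*sin(t)/(7*cos(t)^3)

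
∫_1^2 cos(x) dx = -sin(1) + sin(2)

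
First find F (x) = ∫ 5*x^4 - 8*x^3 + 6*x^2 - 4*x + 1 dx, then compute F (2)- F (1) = 10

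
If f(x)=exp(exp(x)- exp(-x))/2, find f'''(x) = (exp(exp(x) - exp(-x)) - 3*exp(x + exp(x) - exp(-x)) + 4*exp(2*x + exp(x) - exp(-x)) + 4*exp(4*x + exp(x) - exp(-x)) + 3*exp(5*x + exp(x) - exp(-x)) + exp(6*x + exp(x) - exp(-x)))*exp(-3*x)/2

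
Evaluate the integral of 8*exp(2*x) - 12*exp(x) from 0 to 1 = -1 + (-3 + 2*E)^2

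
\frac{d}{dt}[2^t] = 2^t*log(2)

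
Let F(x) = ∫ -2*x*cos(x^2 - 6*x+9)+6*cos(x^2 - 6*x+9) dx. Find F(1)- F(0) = sin(9) - sin(4)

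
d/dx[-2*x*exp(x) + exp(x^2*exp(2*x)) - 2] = 2*x^2*exp(x^2*exp(2*x) + 2*x) - 2*x*exp(x) + 2*x*exp(x^2*exp(2*x) + 2*x) - 2*exp(x)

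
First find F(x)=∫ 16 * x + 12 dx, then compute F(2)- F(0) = 56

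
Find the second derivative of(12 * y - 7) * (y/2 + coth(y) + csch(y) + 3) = -(-12*y*cosh(y)^2 - 24*y*cosh(y) - 12*y - 12*sinh(y)^3 + 24*sinh(y) + 12*sinh(2*y) + 7*cosh(y)^2 + 14*cosh(y) + 7)/sinh(y)^3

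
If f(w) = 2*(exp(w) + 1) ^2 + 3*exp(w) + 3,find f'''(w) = 16*exp(2*w) + 7*exp(w)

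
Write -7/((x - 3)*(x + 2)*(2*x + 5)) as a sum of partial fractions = -28/(11*(2*x + 5)) + 7/(5*(x + 2)) - 7/(55*(x - 3))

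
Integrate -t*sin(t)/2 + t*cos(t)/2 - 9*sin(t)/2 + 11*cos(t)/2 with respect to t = sqrt(2)*(t + 10)*sin(t + pi/4)/2 + C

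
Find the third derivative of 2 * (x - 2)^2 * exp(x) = 2*x^2*exp(x) + 4*x*exp(x) - 4*exp(x)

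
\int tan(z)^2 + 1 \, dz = tan(z) + C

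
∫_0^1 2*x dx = 1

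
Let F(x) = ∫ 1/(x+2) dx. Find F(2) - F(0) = log(2)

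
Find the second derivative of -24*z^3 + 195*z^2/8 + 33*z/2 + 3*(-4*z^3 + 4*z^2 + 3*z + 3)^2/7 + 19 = 1440*z^4/7 - 1920*z^3/7 - 288*z^2/7 - 144*z + 2157/28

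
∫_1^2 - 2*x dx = -3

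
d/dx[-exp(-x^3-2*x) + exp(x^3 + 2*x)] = (3*x^2*exp(2*x^3 + 4*x) + 3*x^2 + 2*exp(2*x^3 + 4*x) + 2)*exp(-x^3 - 2*x)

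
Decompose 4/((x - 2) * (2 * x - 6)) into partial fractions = -2/(x - 2) + 2/(x - 3)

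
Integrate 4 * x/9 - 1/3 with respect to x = 2*x^2/9 - x/3 + C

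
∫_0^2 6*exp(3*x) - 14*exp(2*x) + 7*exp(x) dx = -(-1 + exp(2))^2 - exp(2) + 1 + 2*(-1 + exp(2))^3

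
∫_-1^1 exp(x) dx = E - exp(-1)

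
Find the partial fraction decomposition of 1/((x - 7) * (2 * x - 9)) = -2/(5*(2*x - 9)) + 1/(5*(x - 7))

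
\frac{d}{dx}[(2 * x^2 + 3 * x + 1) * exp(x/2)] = x^2*exp(x/2) + 11*x*exp(x/2)/2 + 7*exp(x/2)/2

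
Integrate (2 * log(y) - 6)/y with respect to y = (log(y) - 3)^2 + C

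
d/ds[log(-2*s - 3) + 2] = 2/(2*s + 3)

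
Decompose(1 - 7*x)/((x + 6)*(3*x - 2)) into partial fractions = -11/(20*(3*x - 2)) - 43/(20*(x + 6))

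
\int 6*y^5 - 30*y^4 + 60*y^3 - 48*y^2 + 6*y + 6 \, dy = y^6 - 6*y^5 + 15*y^4 - 16*y^3 + 3*y^2 + 6*y + C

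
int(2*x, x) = x^2 + C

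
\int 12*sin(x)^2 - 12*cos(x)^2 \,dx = -6*sin(2*x) + C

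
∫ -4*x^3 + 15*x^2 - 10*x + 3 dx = -x^4 + 5*x^3 - 5*x^2 + 3*x + C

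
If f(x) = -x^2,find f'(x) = -2*x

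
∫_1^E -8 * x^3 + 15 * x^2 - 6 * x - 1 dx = (-1 + E)^3*(-2*E - 1)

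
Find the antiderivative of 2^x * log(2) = 2^x + C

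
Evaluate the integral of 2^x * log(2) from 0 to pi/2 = -1 + 2^(pi/2)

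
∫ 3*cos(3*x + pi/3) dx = sin(3*x + pi/3) + C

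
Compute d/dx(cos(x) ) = -sin(x)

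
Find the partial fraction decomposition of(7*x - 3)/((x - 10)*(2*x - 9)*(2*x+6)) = -19/(55*(2*x - 9)) - 4/(65*(x + 3)) + 67/(286*(x - 10))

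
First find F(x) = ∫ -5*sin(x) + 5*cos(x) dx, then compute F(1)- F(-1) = 10*sin(1)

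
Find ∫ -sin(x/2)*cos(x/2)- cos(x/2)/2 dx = -sin(x/2) + cos(x)/2 + C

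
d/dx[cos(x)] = -sin(x)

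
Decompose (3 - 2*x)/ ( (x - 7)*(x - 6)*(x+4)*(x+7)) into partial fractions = -17/(546*(x + 7)) + 1/(30*(x + 4)) + 9/(130*(x - 6)) - 1/(14*(x - 7))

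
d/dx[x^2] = 2*x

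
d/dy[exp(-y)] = -exp(-y)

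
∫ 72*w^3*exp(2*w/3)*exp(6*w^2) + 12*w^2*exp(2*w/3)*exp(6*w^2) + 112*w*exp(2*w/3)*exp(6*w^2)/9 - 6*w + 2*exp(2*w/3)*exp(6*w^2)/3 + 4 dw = w*(-9*w + (18*w + 2)*exp(2*w*(9*w + 1)/3) + 12)/3 + C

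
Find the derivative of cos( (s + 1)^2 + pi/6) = -2*(s + 1)*sin(s^2 + 2*s + pi/6 + 1)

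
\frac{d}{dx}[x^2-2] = 2*x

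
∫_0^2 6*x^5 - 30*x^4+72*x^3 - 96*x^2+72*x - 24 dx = 0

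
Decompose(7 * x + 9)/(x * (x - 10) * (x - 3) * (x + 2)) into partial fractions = 1/(24*(x + 2)) - 2/(7*(x - 3)) + 79/(840*(x - 10)) + 3/(20*x)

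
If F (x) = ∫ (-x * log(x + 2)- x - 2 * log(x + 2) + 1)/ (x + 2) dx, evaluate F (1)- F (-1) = 0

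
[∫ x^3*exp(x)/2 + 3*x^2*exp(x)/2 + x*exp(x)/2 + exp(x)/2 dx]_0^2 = 5*exp(2)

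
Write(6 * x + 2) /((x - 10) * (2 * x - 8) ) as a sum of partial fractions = -13/(6*(x - 4)) + 31/(6*(x - 10))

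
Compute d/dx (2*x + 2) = 2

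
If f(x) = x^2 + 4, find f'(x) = 2*x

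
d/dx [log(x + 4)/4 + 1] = 1/(4*x + 16)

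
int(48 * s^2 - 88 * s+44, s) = 16*s^3 - 44*s^2 + 44*s + C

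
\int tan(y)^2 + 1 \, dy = tan(y) + C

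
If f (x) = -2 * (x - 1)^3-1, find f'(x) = -6*x^2 + 12*x - 6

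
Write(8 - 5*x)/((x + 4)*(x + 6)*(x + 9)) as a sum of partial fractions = 53/(15*(x + 9)) - 19/(3*(x + 6)) + 14/(5*(x + 4))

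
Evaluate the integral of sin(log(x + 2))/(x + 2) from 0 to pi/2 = -cos(log(pi/2 + 2)) + cos(log(2))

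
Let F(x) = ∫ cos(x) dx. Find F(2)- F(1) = -sin(1) + sin(2)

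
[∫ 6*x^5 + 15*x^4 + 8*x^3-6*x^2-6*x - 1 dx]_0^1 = 0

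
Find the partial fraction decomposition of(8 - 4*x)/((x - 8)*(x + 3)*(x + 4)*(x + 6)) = -8/(21*(x + 6)) + 1/(x + 4) - 20/(33*(x + 3)) - 1/(77*(x - 8))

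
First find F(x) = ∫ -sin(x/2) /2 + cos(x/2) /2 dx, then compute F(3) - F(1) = -cos(1/2) - sin(1/2) + cos(3/2) + sin(3/2)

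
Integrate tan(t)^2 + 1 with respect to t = tan(t) + C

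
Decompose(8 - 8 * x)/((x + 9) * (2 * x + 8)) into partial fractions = -8/(x + 9) + 4/(x + 4)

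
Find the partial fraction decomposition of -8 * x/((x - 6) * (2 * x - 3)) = 8/(3*(2*x - 3)) - 16/(3*(x - 6))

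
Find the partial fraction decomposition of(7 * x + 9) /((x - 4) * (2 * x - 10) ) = -37/(2*(x - 4)) + 22/(x - 5)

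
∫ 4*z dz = 2*z^2 + C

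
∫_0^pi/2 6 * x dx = 3*pi^2/4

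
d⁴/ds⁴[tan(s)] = 24*tan(s)^5 + 40*tan(s)^3 + 16*tan(s)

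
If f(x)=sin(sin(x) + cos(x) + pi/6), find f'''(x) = 2*(sqrt(2)*sin(x)*cos(x)*cos(sqrt(2)*sin(x + pi/4) + pi/6) + 3*sin(x + pi/4)*sin(sqrt(2)*sin(x + pi/4) + pi/6) - sqrt(2)*cos(sqrt(2)*sin(x + pi/4) + pi/6))*cos(x + pi/4)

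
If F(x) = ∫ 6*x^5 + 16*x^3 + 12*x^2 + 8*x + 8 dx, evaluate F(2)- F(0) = 192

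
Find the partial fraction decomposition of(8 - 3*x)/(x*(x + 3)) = -17/(3*(x + 3)) + 8/(3*x)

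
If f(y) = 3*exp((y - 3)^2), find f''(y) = 12*y^2*exp(y^2 - 6*y + 9) - 72*y*exp(y^2 - 6*y + 9) + 114*exp(y^2 - 6*y + 9)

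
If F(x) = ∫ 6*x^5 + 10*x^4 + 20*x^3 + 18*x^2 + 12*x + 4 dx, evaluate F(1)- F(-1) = 24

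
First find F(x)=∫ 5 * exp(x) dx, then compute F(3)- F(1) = -5*E + 5*exp(3)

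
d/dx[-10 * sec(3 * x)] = -30*tan(3*x)*sec(3*x)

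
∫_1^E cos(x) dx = -sin(1) + sin(E)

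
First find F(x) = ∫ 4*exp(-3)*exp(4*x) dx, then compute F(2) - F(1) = -E + exp(5)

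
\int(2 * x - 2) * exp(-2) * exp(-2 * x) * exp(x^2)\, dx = exp(x^2 - 2*x - 2) + C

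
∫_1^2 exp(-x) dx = -(-1 + E)*exp(-1) + (-1 + exp(2))*exp(-2)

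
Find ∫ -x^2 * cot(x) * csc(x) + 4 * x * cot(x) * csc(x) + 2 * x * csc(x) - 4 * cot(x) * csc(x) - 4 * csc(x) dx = (x - 2)^2*csc(x) + C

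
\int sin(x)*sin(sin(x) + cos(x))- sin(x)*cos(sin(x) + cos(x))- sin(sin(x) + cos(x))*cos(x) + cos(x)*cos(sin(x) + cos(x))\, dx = sqrt(2)*sin(sqrt(2)*sin(x + pi/4) + pi/4) + C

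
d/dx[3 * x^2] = 6*x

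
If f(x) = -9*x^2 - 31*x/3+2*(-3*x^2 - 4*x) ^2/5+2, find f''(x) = 216*x^2/5 + 288*x/5 - 26/5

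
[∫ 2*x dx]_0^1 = 1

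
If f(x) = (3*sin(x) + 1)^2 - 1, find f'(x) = 6*(3*sin(x) + 1)*cos(x)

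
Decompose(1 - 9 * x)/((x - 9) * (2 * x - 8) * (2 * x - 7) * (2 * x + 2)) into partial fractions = -61/(99*(2*x - 7)) - 1/(180*(x + 1)) + 7/(20*(x - 4)) - 2/(55*(x - 9))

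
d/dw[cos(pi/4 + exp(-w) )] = exp(-w)*sin(pi/4 + exp(-w))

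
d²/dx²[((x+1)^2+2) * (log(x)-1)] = (2*x^2*log(x) + x^2 + 2*x - 3)/x^2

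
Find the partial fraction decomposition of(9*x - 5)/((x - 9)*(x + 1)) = 7/(5*(x + 1)) + 38/(5*(x - 9))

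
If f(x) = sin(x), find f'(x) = cos(x)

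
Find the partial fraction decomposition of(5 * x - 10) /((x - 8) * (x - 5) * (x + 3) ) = -25/(88*(x + 3)) - 5/(8*(x - 5)) + 10/(11*(x - 8))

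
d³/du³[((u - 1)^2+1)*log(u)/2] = (u^2 + u + 2)/u^3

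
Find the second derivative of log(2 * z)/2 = -1/(2*z^2)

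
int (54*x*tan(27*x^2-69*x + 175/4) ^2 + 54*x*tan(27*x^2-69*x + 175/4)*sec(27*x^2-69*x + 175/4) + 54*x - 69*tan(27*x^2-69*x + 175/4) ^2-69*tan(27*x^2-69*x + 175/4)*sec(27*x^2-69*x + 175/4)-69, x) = tan(27*x^2 - 69*x + 175/4) + sec(27*x^2 - 69*x + 175/4) + C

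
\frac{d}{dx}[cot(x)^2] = -2*cos(x)/sin(x)^3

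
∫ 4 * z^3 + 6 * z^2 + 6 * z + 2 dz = z^4 + 2*z^3 + 3*z^2 + 2*z + C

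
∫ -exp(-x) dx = exp(-x) + C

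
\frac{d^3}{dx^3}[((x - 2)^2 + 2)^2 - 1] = 24*x - 48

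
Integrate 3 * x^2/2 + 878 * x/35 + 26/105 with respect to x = x^3/2 + 439*x^2/35 + 26*x/105 + C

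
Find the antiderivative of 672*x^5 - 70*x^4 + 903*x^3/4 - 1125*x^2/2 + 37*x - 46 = 112*x^6 - 14*x^5 + 903*x^4/16 - 375*x^3/2 + 37*x^2/2 - 46*x + C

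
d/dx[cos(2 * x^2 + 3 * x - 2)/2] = -(2*x + 3/2)*sin(2*x^2 + 3*x - 2)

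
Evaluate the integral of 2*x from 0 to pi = pi^2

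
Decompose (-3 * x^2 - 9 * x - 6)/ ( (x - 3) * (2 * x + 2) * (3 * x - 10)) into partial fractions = -24/(3*x - 10) + 15/(2*(x - 3))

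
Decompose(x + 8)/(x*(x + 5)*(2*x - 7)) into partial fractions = 46/(119*(2*x - 7)) + 3/(85*(x + 5)) - 8/(35*x)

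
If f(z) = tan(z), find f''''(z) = 24*tan(z)^5 + 40*tan(z)^3 + 16*tan(z)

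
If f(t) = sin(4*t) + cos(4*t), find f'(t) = -4*sin(4*t) + 4*cos(4*t)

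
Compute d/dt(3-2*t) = -2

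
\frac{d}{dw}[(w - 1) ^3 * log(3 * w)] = (3*w^3*log(w) + w^3 + 3*w^3*log(3) - 6*w^2*log(w) - 6*w^2*log(3) - 3*w^2 + 3*w*log(w) + 3*w + 3*w*log(3) - 1)/w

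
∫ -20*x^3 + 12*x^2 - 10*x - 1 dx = -5*x^4 + 4*x^3 - 5*x^2 - x + C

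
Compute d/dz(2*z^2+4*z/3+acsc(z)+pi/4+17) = (12*z^3*sqrt(1 - 1/z^2) + 4*z^2*sqrt(1 - 1/z^2) - 3)/(3*z^2*sqrt(1 - 1/z^2))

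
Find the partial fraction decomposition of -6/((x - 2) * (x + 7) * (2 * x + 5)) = 8/(27*(2*x + 5)) - 2/(27*(x + 7)) - 2/(27*(x - 2))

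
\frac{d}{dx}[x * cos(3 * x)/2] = -3*x*sin(3*x)/2 + cos(3*x)/2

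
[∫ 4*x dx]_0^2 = 8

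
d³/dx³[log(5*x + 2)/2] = 125/(125*x^3 + 150*x^2 + 60*x + 8)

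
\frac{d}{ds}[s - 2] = 1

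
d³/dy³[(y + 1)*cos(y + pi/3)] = y*sin(y + pi/3) + sin(y + pi/3) - 3*cos(y + pi/3)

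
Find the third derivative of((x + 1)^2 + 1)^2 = 24*x + 24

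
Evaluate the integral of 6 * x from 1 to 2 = 9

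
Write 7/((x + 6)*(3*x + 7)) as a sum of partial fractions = 21/(11*(3*x + 7)) - 7/(11*(x + 6))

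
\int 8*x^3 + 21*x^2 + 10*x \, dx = 2*x^4 + 7*x^3 + 5*x^2 + C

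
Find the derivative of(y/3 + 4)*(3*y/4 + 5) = y/2 + 14/3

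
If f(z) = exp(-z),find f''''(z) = exp(-z)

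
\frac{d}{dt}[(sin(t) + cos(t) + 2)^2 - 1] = 2*cos(2*t) + 4*sqrt(2)*cos(t + pi/4)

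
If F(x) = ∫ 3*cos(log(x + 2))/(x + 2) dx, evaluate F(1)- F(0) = -3*sin(log(2)) + 3*sin(log(3))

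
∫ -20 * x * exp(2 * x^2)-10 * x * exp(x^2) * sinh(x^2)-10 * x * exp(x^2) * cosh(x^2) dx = -5*(exp(x^2) + cosh(x^2))*exp(x^2) + C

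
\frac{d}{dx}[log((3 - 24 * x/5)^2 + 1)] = (576*x - 360)/(288*x^2 - 360*x + 125)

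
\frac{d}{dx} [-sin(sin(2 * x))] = -2*cos(2*x)*cos(sin(2*x))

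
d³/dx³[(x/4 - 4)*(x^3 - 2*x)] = 6*x - 24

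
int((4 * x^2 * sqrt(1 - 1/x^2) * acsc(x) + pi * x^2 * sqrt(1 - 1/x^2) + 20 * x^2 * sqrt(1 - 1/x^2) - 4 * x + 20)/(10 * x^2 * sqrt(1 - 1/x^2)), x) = 2*x + (x - 5)*(4*acsc(x) + pi)/10 + C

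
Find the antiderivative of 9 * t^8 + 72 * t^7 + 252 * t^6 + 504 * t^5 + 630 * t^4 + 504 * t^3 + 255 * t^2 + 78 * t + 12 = t^9 + 9*t^8 + 36*t^7 + 84*t^6 + 126*t^5 + 126*t^4 + 85*t^3 + 39*t^2 + 12*t + C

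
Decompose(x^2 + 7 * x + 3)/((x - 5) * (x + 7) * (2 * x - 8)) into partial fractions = 1/(88*(x + 7)) - 47/(22*(x - 4)) + 21/(8*(x - 5))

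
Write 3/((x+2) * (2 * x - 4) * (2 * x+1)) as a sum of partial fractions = -2/(5*(2*x + 1)) + 1/(8*(x + 2)) + 3/(40*(x - 2))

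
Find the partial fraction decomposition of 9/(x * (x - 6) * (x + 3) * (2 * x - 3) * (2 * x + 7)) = 36/(665*(2*x + 7)) - 4/(135*(2*x - 3)) - 1/(27*(x + 3)) + 1/(1026*(x - 6)) + 1/(42*x)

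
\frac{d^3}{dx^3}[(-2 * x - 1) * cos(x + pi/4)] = -2*x*sin(x + pi/4) - sin(x + pi/4) + 6*cos(x + pi/4)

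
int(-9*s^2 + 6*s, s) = -3*s^3 + 3*s^2 + C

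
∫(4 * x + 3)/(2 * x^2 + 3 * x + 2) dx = log(4*x^2 + 6*x + 4) + C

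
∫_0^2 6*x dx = 12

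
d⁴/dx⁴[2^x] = 2^x*log(2)^4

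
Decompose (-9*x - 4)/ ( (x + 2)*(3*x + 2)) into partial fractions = 3/(2*(3*x + 2)) - 7/(2*(x + 2))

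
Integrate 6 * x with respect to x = 3*x^2 + C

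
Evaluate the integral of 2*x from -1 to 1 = 0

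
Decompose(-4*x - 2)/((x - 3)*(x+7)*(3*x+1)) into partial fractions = 3/(100*(3*x + 1)) + 13/(100*(x + 7)) - 7/(50*(x - 3))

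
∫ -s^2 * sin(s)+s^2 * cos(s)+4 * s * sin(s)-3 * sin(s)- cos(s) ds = sqrt(2)*(s - 1)^2*sin(s + pi/4) + C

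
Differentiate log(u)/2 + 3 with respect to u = 1/(2*u)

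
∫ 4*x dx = 2*x^2 + C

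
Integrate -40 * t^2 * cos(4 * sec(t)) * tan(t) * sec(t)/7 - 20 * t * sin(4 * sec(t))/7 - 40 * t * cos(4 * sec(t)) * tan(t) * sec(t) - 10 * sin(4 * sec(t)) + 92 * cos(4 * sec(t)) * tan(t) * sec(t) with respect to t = (-10*t^2/7 - 10*t + 23)*sin(4*sec(t)) + C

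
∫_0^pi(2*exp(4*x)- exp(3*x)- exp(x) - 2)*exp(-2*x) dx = -exp(pi) + exp(-pi) + (-exp(-pi) + exp(pi))^2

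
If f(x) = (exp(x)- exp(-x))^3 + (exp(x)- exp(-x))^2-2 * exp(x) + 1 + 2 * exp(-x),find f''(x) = (9*exp(6*x) + 4*exp(5*x) - 5*exp(4*x) + 5*exp(2*x) + 4*exp(x) - 9)*exp(-3*x)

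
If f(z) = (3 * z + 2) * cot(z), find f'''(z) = -18*z*cot(z)^4 - 24*z*cot(z)^2 - 6*z - 12*cot(z)^4 + 18*cot(z)^3 - 16*cot(z)^2 + 18*cot(z) - 4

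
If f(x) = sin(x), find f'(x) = cos(x)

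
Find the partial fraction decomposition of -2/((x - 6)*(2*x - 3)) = 4/(9*(2*x - 3)) - 2/(9*(x - 6))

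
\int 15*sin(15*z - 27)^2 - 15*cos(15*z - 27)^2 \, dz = -sin(30*z - 54)/2 + C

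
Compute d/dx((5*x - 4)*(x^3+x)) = 20*x^3 - 12*x^2 + 10*x - 4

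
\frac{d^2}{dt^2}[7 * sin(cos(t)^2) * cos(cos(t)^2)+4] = 14*(1 - cos(2*t))^2*sin(cos(2*t) + 1) - 28*sin(cos(2*t) + 1) + 14*sin(-2*t + cos(2*t) + 1) + 14*sin(2*t + cos(2*t) + 1) - 7*cos(-2*t + cos(2*t) + 1) - 7*cos(2*t + cos(2*t) + 1)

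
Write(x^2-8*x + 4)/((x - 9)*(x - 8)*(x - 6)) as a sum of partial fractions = -4/(3*(x - 6)) - 2/(x - 8) + 13/(3*(x - 9))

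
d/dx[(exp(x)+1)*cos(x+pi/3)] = -sqrt(2)*exp(x)*sin(x + pi/12) - sin(x + pi/3)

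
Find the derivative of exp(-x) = -exp(-x)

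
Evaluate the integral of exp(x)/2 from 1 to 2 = -E/2 + exp(2)/2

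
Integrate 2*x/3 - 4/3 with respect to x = x^2/3 - 4*x/3 + C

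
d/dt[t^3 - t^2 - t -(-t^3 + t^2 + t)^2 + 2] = -6*t^5 + 10*t^4 + 4*t^3 - 3*t^2 - 4*t - 1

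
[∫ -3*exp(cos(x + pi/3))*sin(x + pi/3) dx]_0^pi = -3*exp(1/2) + 3*exp(-1/2)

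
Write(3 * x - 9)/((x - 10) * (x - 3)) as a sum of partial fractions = 3/(x - 10)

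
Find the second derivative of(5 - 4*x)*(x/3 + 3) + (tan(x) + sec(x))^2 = -2*sin(x)/cos(x)^2 + 12*sin(x)/cos(x)^4 - 8*tan(x)^4/3 - 40/(3*cos(x)^2) + 44/(3*cos(x)^4)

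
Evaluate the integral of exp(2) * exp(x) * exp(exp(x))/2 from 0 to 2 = -exp(3)/2 + exp(2 + exp(2))/2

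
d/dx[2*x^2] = 4*x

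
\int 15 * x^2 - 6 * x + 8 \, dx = 5*x^3 - 3*x^2 + 8*x + C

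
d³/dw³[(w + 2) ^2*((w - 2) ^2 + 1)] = 24*w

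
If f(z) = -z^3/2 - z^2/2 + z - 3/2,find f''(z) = -3*z - 1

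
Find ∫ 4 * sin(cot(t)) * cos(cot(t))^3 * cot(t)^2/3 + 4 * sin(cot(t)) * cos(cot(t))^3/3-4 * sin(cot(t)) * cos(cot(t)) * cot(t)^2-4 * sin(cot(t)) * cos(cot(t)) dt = (cos(cot(t))^2 - 6)*cos(cot(t))^2/3 + C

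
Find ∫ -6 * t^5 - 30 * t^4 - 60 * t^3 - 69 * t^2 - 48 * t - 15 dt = -t^6 - 6*t^5 - 15*t^4 - 23*t^3 - 24*t^2 - 15*t + C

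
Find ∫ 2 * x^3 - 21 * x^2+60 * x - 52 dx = x^4/2 - 7*x^3 + 30*x^2 - 52*x + C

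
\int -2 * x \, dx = -x^2 + C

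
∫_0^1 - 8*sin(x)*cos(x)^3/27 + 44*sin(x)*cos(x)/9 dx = cos(4)/108 - 32*cos(2)/27 + 127/108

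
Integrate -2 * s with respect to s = -s^2 + C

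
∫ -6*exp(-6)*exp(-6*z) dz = exp(-6*z - 6) + C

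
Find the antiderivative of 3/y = 3*log(y) + C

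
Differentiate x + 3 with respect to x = 1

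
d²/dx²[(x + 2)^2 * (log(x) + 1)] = (2*x^2*log(x) + 5*x^2 + 4*x - 4)/x^2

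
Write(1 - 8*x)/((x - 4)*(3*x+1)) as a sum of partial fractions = -11/(13*(3*x + 1)) - 31/(13*(x - 4))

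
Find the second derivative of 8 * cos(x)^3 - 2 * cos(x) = -4*cos(x) - 18*cos(3*x)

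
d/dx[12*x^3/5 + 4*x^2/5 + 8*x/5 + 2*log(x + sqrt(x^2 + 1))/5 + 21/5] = (36*x^4 + 36*x^3*sqrt(x^2 + 1) + 8*x^3 + 8*x^2*sqrt(x^2 + 1) + 44*x^2 + 8*x*sqrt(x^2 + 1) + 10*x + 2*sqrt(x^2 + 1) + 8)/(5*x^2 + 5*x*sqrt(x^2 + 1) + 5)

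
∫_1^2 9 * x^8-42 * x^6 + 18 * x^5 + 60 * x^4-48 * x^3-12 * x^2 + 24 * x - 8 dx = 130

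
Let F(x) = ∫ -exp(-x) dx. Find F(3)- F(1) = -exp(-1) + exp(-3)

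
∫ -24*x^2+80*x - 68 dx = -8*x^3 + 40*x^2 - 68*x + C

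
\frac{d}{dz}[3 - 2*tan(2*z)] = -4/cos(2*z)^2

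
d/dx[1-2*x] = -2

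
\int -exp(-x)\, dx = exp(-x) + C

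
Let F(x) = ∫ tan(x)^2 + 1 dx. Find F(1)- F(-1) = 2*tan(1)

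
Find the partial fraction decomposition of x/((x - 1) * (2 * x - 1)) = -1/(2*x - 1) + 1/(x - 1)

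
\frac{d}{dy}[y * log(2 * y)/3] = log(y)/3 + log(2)/3 + 1/3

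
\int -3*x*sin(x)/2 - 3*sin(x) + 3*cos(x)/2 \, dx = (3*x/2 + 3)*cos(x) + C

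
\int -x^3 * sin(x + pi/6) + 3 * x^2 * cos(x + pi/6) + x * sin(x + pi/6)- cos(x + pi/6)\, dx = x*(x^2 - 1)*cos(x + pi/6) + C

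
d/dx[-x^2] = -2*x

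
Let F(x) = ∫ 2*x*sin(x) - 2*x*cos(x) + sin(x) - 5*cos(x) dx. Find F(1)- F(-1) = -6*sin(1) - 4*cos(1)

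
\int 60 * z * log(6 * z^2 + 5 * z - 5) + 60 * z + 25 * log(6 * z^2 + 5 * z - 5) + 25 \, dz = 5*(6*z^2 + 5*z - 5)*log(6*z^2 + 5*z - 5) + C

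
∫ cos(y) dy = sin(y) + C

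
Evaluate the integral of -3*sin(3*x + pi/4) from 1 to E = cos(pi/4 + 3*E) - cos(pi/4 + 3)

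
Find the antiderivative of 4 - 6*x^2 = -2*x^3 + 4*x + C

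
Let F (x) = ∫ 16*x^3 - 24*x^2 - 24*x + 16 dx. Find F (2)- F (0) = -16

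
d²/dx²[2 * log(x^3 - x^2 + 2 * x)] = (-6*x^4 + 8*x^3 - 4*x^2 + 8*x - 8)/(x^6 - 2*x^5 + 5*x^4 - 4*x^3 + 4*x^2)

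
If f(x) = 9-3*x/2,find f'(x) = -3/2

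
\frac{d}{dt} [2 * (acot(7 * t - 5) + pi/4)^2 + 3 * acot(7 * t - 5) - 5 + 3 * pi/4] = (-28*acot(7*t - 5) - 7*pi - 21)/(49*t^2 - 70*t + 26)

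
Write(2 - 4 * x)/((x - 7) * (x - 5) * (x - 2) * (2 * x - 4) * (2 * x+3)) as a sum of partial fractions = 64/(10829*(2*x + 3)) - 32/(1225*(x - 2)) - 1/(35*(x - 2)^2) + 1/(26*(x - 5)) - 13/(850*(x - 7))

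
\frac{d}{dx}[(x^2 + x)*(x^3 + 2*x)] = 5*x^4 + 4*x^3 + 6*x^2 + 4*x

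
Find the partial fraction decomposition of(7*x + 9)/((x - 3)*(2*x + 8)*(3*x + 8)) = 87/(136*(3*x + 8)) - 19/(56*(x + 4)) + 15/(119*(x - 3))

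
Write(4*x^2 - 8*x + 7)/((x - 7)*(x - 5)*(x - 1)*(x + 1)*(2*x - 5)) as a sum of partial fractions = 64/(315*(2*x - 5)) + 19/(672*(x + 1)) - 1/(48*(x - 1)) - 67/(240*(x - 5)) + 49/(288*(x - 7))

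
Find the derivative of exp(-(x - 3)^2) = (6 - 2*x)*exp(-x^2 + 6*x - 9)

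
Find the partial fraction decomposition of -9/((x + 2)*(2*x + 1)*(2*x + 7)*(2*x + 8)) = -1/(2*x + 7) - 1/(7*(2*x + 1)) + 9/(28*(x + 4)) + 1/(4*(x + 2))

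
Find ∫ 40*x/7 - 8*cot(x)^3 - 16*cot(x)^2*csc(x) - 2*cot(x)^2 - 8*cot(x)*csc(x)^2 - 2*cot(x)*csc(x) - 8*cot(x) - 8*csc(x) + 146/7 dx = 20*(x + 1)*(x + 7)/7 + 4*(cot(x) + csc(x))^2 + 2*cot(x) + 2*csc(x) + C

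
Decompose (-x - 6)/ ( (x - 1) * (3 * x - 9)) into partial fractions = 7/(6*(x - 1)) - 3/(2*(x - 3))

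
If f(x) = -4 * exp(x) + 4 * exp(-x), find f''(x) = (4 - 4*exp(2*x))*exp(-x)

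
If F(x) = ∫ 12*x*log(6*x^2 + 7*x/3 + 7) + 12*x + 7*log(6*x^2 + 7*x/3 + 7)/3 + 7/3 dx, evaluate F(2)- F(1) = -46*log(46/3)/3 + 107*log(107/3)/3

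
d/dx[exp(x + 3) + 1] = exp(x + 3)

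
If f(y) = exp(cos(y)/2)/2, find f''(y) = (sin(y)^2 - 2*cos(y))*exp(cos(y)/2)/8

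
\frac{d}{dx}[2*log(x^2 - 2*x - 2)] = (4*x - 4)/(x^2 - 2*x - 2)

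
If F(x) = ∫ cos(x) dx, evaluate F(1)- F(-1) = 2*sin(1)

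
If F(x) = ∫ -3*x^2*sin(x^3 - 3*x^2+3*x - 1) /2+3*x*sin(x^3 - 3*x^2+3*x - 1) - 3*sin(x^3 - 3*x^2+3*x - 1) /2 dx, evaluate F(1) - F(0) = 1/2 - cos(1)/2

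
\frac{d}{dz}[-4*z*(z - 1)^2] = -12*z^2 + 16*z - 4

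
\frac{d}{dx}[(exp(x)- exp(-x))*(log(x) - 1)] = (x*exp(2*x)*log(x) - x*exp(2*x) + x*log(x) - x + exp(2*x) - 1)*exp(-x)/x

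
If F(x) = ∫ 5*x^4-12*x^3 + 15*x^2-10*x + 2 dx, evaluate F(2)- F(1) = 8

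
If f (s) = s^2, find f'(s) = 2*s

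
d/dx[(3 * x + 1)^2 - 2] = 18*x + 6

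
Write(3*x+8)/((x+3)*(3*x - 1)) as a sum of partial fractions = 27/(10*(3*x - 1)) + 1/(10*(x + 3))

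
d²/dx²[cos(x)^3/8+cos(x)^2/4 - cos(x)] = 29*cos(x)/32 - cos(2*x)/2 - 9*cos(3*x)/32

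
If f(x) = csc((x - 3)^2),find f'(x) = 4*(3 - x)*cos(x^2 - 6*x + 9)/(1 - cos(2*(x^2 - 6*x + 9)))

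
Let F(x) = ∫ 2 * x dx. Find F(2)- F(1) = 3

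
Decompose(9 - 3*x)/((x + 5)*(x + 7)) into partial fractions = -15/(x + 7) + 12/(x + 5)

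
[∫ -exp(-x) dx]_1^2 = -exp(-1) + exp(-2)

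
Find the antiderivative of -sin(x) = cos(x) + C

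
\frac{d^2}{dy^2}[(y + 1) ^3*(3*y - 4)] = 36*y^2 + 30*y - 6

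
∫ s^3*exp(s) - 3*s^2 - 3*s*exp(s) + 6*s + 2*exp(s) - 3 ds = (s - 1)^3*(exp(s) - 1) + C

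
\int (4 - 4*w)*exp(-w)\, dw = 4*w*exp(-w) + C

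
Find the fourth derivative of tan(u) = 24*tan(u)^5 + 40*tan(u)^3 + 16*tan(u)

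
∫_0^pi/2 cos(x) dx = 1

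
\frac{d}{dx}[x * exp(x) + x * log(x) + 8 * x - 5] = x*exp(x) + exp(x) + log(x) + 9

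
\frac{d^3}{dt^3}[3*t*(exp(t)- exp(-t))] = (3*t*exp(2*t) + 3*t + 9*exp(2*t) - 9)*exp(-t)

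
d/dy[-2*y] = -2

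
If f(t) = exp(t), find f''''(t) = exp(t)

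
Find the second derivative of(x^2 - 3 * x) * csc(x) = (-x^2 + 2*x^2/sin(x)^2 + 3*x - 4*x*cos(x)/sin(x) - 6*x/sin(x)^2 + 2 + 6*cos(x)/sin(x))/sin(x)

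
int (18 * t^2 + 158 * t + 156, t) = 6*t^3 + 79*t^2 + 156*t + C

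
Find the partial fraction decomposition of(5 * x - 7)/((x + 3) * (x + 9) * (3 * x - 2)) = -3/(29*(3*x - 2)) - 26/(87*(x + 9)) + 1/(3*(x + 3))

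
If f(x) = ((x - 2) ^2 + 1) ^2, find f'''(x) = 24*x - 48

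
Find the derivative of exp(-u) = -exp(-u)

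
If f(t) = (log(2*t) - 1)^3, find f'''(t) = (6*log(t)^2 - 30*log(t) + 12*log(2)*log(t) - 30*log(2) + 6*log(2)^2 + 30)/t^3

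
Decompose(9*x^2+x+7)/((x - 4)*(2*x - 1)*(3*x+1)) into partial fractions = 69/(65*(3*x + 1)) - 39/(35*(2*x - 1)) + 155/(91*(x - 4))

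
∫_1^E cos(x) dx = -sin(1) + sin(E)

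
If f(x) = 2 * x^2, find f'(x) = 4*x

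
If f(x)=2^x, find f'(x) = 2^x*log(2)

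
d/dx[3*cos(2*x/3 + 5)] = -2*sin(2*x/3 + 5)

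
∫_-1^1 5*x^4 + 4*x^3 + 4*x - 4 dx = -6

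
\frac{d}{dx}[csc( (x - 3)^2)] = 4*(3 - x)*cos(x^2 - 6*x + 9)/(1 - cos(2*(x^2 - 6*x + 9)))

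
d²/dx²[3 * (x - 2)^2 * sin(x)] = -3*x^2*sin(x) + 12*x*sin(x) + 12*x*cos(x) - 6*sin(x) - 24*cos(x)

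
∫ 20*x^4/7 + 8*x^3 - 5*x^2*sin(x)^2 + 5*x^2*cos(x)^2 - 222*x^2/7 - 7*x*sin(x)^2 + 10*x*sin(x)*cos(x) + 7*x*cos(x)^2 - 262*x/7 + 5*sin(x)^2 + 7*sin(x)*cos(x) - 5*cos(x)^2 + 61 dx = (2*x^2 + 6*x - 5)*(2*x^3 + x^2 - 35*x + 42)/7 + (5*x^2/2 + 7*x/2 - 5/2)*sin(2*x) + C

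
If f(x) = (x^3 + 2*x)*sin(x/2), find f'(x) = x^3*cos(x/2)/2 + 3*x^2*sin(x/2) + x*cos(x/2) + 2*sin(x/2)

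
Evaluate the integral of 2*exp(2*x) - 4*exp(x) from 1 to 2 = -(-2 + E)^2 + (-2 + exp(2))^2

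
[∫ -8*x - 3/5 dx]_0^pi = -4*pi^2 - 3*pi/5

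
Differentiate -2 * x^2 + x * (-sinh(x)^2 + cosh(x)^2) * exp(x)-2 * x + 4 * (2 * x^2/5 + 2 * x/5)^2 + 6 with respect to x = 64*x^3/25 + 96*x^2/25 + x*exp(x) - 68*x/25 + exp(x) - 2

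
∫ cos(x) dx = sin(x) + C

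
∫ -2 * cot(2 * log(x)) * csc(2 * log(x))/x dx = csc(2*log(x)) + C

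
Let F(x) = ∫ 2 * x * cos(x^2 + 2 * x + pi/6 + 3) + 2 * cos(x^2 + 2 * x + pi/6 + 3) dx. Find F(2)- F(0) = sin(pi/6 + 11) - sin(pi/6 + 3)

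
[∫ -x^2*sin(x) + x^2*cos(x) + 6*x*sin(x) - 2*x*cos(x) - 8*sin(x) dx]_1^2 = -sin(1) - cos(1)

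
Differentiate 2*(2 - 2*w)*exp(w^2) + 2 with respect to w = -8*w^2*exp(w^2) + 8*w*exp(w^2) - 4*exp(w^2)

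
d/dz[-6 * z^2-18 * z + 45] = -12*z - 18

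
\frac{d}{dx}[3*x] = 3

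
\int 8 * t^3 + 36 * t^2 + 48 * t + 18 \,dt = 2*t^4 + 12*t^3 + 24*t^2 + 18*t + C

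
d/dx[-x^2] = -2*x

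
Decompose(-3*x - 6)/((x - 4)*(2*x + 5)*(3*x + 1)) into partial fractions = 45/(169*(3*x + 1)) + 6/(169*(2*x + 5)) - 18/(169*(x - 4))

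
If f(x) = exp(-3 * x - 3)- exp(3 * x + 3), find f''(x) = (9 - 9*exp(6*x + 6))*exp(-3*x - 3)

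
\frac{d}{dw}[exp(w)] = exp(w)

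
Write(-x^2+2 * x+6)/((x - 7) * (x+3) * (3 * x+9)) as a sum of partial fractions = -71/(300*(x + 3)) + 3/(10*(x + 3)^2) - 29/(300*(x - 7))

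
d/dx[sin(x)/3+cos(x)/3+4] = -sin(x)/3 + cos(x)/3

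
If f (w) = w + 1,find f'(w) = 1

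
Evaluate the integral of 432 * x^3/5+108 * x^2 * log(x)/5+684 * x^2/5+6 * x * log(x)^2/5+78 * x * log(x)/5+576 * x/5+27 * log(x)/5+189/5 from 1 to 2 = -1443/5 - 6*log(2) + 3*(2*log(2) + 43)^2/5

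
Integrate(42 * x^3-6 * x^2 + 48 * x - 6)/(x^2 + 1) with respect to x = 21*x^2 - 6*x + 3*log(x^2 + 1) + C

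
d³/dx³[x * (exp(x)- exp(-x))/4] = (x*exp(2*x) + x + 3*exp(2*x) - 3)*exp(-x)/4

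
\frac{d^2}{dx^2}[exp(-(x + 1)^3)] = (9*x^4 + 36*x^3 + 54*x^2 + 30*x + 3)*exp(-x^3 - 3*x^2 - 3*x - 1)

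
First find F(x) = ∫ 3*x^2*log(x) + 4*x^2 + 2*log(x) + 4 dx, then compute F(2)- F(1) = 12*log(2) + 9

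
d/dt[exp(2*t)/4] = exp(2*t)/2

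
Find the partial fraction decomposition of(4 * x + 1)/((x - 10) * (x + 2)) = 7/(12*(x + 2)) + 41/(12*(x - 10))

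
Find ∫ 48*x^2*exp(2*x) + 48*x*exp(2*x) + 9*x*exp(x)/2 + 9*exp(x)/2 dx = 3*x*(16*x*exp(x) + 3)*exp(x)/2 + C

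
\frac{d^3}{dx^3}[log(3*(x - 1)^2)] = 4/(x^3 - 3*x^2 + 3*x - 1)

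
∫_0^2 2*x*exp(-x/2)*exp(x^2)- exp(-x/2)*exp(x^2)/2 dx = -1 + exp(3)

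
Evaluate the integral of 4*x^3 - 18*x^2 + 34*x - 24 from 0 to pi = -16 + (-pi^2 - 4 + 3*pi)^2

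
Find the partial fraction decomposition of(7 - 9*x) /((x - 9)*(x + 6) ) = -61/(15*(x + 6)) - 74/(15*(x - 9))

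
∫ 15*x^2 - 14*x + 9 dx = 5*x^3 - 7*x^2 + 9*x + C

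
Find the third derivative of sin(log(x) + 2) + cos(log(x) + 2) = 2*(sin(log(x) + 2) + 2*cos(log(x) + 2))/x^3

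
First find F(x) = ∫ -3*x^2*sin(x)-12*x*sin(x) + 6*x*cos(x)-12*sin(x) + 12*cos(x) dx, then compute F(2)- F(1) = 48*cos(2) - 27*cos(1)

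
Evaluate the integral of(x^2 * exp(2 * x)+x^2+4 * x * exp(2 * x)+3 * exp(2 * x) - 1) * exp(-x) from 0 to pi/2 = (1 + pi/2)^2*(-exp(-pi/2) + exp(pi/2))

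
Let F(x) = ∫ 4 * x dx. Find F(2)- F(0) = 8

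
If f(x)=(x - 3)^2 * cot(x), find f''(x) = 2*x^2/tan(x) + 2*x^2/tan(x)^3 - 4*x - 12*x/tan(x) - 4*x/tan(x)^2 - 12*x/tan(x)^3 + 12 + 20/tan(x) + 12/tan(x)^2 + 18/tan(x)^3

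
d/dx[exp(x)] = exp(x)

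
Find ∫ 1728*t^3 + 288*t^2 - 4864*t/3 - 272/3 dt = 432*t^4 + 96*t^3 - 2432*t^2/3 - 272*t/3 + C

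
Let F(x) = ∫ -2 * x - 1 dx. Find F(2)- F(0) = -6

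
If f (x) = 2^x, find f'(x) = 2^x*log(2)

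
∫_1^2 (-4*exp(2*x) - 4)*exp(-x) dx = -4*exp(2) - 4*exp(-1) + 4*exp(-2) + 4*E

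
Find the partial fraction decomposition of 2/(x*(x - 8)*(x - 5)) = -2/(15*(x - 5)) + 1/(12*(x - 8)) + 1/(20*x)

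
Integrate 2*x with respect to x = x^2 + C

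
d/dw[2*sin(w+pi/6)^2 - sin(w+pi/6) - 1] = 2*sin(2*w + pi/3) - cos(w + pi/6)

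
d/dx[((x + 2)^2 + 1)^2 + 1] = 4*x^3 + 24*x^2 + 52*x + 40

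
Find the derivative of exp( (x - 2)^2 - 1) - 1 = 2*x*exp(x^2 - 4*x + 3) - 4*exp(x^2 - 4*x + 3)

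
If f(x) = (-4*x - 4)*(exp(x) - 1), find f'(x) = -4*x*exp(x) - 8*exp(x) + 4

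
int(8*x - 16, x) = 4*x^2 - 16*x + C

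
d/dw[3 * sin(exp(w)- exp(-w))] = 3*(exp(2*w) + 1)*exp(-w)*cos(exp(w) - exp(-w))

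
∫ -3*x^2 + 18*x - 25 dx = -x^3 + 9*x^2 - 25*x + C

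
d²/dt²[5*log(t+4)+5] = -5/(t^2 + 8*t + 16)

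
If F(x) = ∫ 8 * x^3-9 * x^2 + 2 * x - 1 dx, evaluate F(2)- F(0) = 10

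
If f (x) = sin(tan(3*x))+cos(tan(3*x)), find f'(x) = 3*sqrt(2)*cos(tan(3*x) + pi/4)/cos(3*x)^2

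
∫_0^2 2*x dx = 4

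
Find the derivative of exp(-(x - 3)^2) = (6 - 2*x)*exp(-x^2 + 6*x - 9)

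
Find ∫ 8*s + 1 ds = 4*s^2 + s + C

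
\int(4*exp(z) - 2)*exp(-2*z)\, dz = (2 - exp(-z))^2 + C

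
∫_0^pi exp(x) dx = -1 + exp(pi)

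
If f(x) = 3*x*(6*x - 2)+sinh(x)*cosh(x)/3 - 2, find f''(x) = 2*sinh(2*x)/3 + 36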